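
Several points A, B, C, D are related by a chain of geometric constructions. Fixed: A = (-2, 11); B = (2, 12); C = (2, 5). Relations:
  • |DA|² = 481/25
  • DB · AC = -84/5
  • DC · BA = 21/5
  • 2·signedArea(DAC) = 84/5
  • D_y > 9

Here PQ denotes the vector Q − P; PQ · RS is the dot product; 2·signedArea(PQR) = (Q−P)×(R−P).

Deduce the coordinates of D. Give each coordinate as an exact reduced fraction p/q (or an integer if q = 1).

D = (2, 46/5)

1. D_x = 2  [DC · BA = 21/5 ∩ DB · AC = -84/5]
2. D_y = 46/5  [DC · BA = 21/5 ∩ DB · AC = -84/5]
   → D = (2, 46/5)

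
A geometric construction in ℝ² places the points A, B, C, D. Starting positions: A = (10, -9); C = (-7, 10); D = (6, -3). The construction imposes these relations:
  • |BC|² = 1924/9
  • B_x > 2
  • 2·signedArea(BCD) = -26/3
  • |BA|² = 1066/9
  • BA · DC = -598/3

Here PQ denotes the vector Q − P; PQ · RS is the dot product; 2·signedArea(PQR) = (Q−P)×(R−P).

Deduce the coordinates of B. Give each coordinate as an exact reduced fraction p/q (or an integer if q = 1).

1. B_x = 3  [BA · DC = -598/3 ∩ 2·signedArea(BCD) = -26/3]
2. B_y = -2/3  [BA · DC = -598/3 ∩ 2·signedArea(BCD) = -26/3]
   → B = (3, -2/3)

B = (3, -2/3)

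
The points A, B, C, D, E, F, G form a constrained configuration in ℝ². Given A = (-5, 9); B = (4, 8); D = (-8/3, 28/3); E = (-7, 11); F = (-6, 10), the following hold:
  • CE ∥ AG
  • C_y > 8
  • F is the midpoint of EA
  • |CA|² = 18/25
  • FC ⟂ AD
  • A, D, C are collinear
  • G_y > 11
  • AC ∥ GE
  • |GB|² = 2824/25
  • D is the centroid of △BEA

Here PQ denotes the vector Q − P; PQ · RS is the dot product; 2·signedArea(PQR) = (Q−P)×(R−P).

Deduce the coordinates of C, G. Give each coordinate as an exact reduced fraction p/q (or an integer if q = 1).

1. C_x = -146/25  [A, D, C are collinear ∩ FC ⟂ AD]
2. C_y = 222/25  [A, D, C are collinear ∩ FC ⟂ AD]
   → C = (-146/25, 222/25)
3. G_x = -154/25  [AC ∥ GE ∩ CE ∥ AG]
4. G_y = 278/25  [AC ∥ GE ∩ CE ∥ AG]
   → G = (-154/25, 278/25)

C = (-146/25, 222/25)
G = (-154/25, 278/25)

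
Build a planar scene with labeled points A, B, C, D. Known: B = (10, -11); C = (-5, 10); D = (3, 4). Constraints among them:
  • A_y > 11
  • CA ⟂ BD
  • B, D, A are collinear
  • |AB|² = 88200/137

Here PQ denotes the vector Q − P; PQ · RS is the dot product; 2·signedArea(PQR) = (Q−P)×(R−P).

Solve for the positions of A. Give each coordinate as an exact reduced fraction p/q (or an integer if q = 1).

A = (-100/137, 1643/137)

1. A_x = -100/137  [B, D, A are collinear ∩ CA ⟂ BD]
2. A_y = 1643/137  [B, D, A are collinear ∩ CA ⟂ BD]
   → A = (-100/137, 1643/137)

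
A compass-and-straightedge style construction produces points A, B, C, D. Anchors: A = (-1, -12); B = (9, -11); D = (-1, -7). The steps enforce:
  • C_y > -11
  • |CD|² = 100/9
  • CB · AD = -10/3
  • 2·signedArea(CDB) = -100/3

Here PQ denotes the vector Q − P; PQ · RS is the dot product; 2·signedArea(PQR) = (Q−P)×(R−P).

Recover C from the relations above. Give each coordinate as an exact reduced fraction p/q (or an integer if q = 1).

1. C_x = -1  [CB · AD = -10/3 ∩ 2·signedArea(CDB) = -100/3]
2. C_y = -31/3  [CB · AD = -10/3 ∩ 2·signedArea(CDB) = -100/3]
   → C = (-1, -31/3)

C = (-1, -31/3)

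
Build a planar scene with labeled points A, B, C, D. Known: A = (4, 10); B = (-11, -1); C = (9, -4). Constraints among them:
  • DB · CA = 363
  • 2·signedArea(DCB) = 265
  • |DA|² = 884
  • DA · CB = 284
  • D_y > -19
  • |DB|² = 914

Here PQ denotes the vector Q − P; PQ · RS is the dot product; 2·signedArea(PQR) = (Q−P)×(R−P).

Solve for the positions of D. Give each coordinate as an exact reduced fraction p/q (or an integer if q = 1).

1. D_x = 14  [DB · CA = 363 ∩ DA · CB = 284]
2. D_y = -18  [DB · CA = 363 ∩ DA · CB = 284]
   → D = (14, -18)

D = (14, -18)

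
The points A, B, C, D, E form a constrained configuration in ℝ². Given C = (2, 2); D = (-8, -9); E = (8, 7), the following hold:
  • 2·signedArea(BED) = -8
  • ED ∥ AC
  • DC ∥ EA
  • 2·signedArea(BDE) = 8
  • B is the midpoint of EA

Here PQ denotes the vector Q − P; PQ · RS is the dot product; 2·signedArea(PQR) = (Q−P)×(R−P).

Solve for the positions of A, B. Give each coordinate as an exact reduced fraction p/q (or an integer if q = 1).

1. A_x = 18  [ED ∥ AC ∩ DC ∥ EA]
2. A_y = 18  [ED ∥ AC ∩ DC ∥ EA]
   → A = (18, 18)
3. B_x = 13  [B is the midpoint of EA]
4. B_y = 25/2  [B is the midpoint of EA]
   → B = (13, 25/2)

A = (18, 18)
B = (13, 25/2)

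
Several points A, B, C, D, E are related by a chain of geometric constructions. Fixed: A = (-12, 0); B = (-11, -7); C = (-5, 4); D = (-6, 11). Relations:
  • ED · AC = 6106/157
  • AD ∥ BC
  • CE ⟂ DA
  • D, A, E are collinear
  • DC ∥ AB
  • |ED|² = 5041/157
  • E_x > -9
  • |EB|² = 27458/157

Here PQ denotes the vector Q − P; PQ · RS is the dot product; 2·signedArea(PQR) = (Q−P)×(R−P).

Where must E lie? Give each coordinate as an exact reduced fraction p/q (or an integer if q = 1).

1. E_x = -1368/157  [D, A, E are collinear ∩ CE ⟂ DA]
2. E_y = 946/157  [D, A, E are collinear ∩ CE ⟂ DA]
   → E = (-1368/157, 946/157)

E = (-1368/157, 946/157)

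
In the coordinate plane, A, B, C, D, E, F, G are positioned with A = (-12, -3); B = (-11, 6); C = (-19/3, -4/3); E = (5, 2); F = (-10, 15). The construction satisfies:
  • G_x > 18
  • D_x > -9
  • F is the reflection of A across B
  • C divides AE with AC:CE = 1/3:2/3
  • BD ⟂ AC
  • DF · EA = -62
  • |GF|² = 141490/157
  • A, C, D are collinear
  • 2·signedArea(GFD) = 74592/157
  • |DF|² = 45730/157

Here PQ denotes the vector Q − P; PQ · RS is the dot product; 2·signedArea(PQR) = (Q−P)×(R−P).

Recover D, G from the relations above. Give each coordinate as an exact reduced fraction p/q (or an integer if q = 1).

D = (-1357/157, -316/157)
G = (2927/157, 944/157)

1. D_x = -1357/157  [A, C, D are collinear ∩ BD ⟂ AC]
2. D_y = -316/157  [A, C, D are collinear ∩ BD ⟂ AC]
   → D = (-1357/157, -316/157)
3. G_x = 2927/157  [line 2671/157·x + 213/157·y + -51077/157 = 0 ∩ |GF|² = 141490/157]
4. G_y = 944/157  [line 2671/157·x + 213/157·y + -51077/157 = 0 ∩ |GF|² = 141490/157]
   → G = (2927/157, 944/157)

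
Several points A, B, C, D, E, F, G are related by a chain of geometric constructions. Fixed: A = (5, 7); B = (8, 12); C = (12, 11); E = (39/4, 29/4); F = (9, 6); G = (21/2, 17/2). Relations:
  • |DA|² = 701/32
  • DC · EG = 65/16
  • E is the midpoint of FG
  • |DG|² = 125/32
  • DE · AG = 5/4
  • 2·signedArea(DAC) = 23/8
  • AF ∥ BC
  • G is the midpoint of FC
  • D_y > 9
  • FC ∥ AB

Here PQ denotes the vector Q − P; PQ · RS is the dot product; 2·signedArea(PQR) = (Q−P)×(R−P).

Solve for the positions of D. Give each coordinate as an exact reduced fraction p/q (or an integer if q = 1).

D = (71/8, 77/8)

1. D_x = 71/8  [2·signedArea(DAC) = 23/8 ∩ DC · EG = 65/16]
2. D_y = 77/8  [2·signedArea(DAC) = 23/8 ∩ DC · EG = 65/16]
   → D = (71/8, 77/8)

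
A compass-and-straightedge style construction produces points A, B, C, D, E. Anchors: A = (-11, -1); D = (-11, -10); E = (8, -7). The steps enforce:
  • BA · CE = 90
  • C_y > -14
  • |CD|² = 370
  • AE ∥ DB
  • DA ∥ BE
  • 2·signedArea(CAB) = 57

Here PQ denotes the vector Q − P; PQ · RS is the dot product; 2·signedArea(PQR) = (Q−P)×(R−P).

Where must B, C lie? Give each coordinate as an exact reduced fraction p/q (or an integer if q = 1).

1. B_x = 8  [DA ∥ BE ∩ AE ∥ DB]
2. B_y = -16  [DA ∥ BE ∩ AE ∥ DB]
   → B = (8, -16)
3. C_x = 8  [2·signedArea(CAB) = 57 ∩ BA · CE = 90]
4. C_y = -13  [2·signedArea(CAB) = 57 ∩ BA · CE = 90]
   → C = (8, -13)

B = (8, -16)
C = (8, -13)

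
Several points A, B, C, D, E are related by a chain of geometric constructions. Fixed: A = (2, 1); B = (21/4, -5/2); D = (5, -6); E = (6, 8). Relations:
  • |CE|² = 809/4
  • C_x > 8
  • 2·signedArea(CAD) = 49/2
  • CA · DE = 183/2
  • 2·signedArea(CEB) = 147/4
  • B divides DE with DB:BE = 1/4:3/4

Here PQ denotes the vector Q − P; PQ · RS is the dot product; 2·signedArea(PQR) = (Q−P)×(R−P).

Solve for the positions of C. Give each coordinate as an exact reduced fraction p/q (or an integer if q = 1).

C = (17/2, -6)

1. C_x = 17/2  [2·signedArea(CEB) = 147/4 ∩ CA · DE = 183/2]
2. C_y = -6  [2·signedArea(CEB) = 147/4 ∩ CA · DE = 183/2]
   → C = (17/2, -6)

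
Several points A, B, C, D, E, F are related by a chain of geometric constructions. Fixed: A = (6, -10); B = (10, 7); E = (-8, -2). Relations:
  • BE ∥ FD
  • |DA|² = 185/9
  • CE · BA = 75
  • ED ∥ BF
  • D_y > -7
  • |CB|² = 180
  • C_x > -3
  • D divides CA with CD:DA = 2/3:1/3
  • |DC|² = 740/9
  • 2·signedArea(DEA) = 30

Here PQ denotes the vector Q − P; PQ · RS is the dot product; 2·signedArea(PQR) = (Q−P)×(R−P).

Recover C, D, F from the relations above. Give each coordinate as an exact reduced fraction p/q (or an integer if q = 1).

C = (-2, 1)
D = (10/3, -19/3)
F = (64/3, 8/3)

1. D_x = 10/3  [line 8·x + 14·y + 62 = 0 ∩ |DA|² = 185/9]
2. D_y = -19/3  [line 8·x + 14·y + 62 = 0 ∩ |DA|² = 185/9]
   → D = (10/3, -19/3)
3. F_x = 64/3  [BE ∥ FD ∩ ED ∥ BF]
4. F_y = 8/3  [BE ∥ FD ∩ ED ∥ BF]
   → F = (64/3, 8/3)
5. C_x = -2  [CE · BA = 75 ∩ D divides CA with CD:DA = 2/3:1/3]
6. C_y = 1  [CE · BA = 75 ∩ D divides CA with CD:DA = 2/3:1/3]
   → C = (-2, 1)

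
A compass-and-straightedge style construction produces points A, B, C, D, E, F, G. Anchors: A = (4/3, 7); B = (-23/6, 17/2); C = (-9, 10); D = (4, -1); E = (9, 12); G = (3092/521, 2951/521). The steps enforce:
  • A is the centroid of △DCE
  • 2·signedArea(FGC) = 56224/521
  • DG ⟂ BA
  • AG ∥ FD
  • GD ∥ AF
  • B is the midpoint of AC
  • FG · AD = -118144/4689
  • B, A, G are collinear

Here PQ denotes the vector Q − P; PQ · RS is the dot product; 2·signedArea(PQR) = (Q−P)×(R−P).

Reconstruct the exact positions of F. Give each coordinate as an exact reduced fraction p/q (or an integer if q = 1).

1. F_x = -940/1563  [AG ∥ FD ∩ GD ∥ AF]
2. F_y = 175/521  [AG ∥ FD ∩ GD ∥ AF]
   → F = (-940/1563, 175/521)

F = (-940/1563, 175/521)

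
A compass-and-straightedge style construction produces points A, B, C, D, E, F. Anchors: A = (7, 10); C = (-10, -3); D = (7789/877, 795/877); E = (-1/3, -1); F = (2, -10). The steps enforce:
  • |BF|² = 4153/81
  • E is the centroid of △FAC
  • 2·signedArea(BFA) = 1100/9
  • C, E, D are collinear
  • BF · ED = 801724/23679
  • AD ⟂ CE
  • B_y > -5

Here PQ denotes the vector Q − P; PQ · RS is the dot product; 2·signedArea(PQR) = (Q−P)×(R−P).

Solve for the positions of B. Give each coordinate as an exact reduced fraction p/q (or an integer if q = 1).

1. B_x = -25/9  [2·signedArea(BFA) = 1100/9 ∩ BF · ED = 801724/23679]
2. B_y = -14/3  [2·signedArea(BFA) = 1100/9 ∩ BF · ED = 801724/23679]
   → B = (-25/9, -14/3)

B = (-25/9, -14/3)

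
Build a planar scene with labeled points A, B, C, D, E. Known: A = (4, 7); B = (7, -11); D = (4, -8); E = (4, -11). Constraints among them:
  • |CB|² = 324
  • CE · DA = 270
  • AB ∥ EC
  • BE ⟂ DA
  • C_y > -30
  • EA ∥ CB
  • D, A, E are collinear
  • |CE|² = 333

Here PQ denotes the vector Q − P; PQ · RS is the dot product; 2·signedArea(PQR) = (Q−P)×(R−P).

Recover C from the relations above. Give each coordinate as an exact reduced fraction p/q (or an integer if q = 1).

1. C_x = 7  [EA ∥ CB ∩ AB ∥ EC]
2. C_y = -29  [EA ∥ CB ∩ AB ∥ EC]
   → C = (7, -29)

C = (7, -29)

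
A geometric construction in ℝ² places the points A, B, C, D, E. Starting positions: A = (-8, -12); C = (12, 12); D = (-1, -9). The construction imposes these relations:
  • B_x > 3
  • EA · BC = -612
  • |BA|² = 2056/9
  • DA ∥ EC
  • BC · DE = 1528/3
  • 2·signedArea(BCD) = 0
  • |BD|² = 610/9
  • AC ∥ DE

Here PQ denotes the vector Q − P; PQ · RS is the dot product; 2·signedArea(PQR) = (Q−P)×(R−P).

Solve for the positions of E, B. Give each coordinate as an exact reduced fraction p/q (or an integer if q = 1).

B = (10/3, -2)
E = (19, 15)

1. E_x = 19  [DA ∥ EC ∩ AC ∥ DE]
2. E_y = 15  [DA ∥ EC ∩ AC ∥ DE]
   → E = (19, 15)
3. B_x = 10/3  [2·signedArea(BCD) = 0 ∩ BC · DE = 1528/3]
4. B_y = -2  [2·signedArea(BCD) = 0 ∩ BC · DE = 1528/3]
   → B = (10/3, -2)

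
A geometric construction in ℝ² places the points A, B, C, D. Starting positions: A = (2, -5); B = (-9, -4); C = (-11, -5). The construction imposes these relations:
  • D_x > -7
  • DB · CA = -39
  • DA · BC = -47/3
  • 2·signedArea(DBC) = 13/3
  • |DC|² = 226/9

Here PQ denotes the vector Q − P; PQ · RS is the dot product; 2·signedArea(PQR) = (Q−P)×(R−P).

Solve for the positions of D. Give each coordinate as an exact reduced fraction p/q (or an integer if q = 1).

1. D_x = -6  [DA · BC = -47/3 ∩ 2·signedArea(DBC) = 13/3]
2. D_y = -14/3  [DA · BC = -47/3 ∩ 2·signedArea(DBC) = 13/3]
   → D = (-6, -14/3)

D = (-6, -14/3)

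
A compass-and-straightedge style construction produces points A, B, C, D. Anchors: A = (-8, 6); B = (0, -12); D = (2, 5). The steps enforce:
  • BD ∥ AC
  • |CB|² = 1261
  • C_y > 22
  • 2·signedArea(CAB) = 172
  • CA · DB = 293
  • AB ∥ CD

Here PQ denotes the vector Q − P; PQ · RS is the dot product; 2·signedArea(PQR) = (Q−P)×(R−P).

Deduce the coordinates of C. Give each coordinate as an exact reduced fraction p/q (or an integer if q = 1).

C = (-6, 23)

1. C_x = -6  [AB ∥ CD ∩ BD ∥ AC]
2. C_y = 23  [AB ∥ CD ∩ BD ∥ AC]
   → C = (-6, 23)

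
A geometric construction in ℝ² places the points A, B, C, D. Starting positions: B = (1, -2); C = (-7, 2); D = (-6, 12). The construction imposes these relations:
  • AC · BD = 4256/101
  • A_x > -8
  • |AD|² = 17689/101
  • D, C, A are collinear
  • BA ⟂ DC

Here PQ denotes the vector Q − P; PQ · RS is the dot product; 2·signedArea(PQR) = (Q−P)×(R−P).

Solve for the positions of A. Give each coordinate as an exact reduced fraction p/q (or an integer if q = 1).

1. A_x = -739/101  [D, C, A are collinear ∩ BA ⟂ DC]
2. A_y = -118/101  [D, C, A are collinear ∩ BA ⟂ DC]
   → A = (-739/101, -118/101)

A = (-739/101, -118/101)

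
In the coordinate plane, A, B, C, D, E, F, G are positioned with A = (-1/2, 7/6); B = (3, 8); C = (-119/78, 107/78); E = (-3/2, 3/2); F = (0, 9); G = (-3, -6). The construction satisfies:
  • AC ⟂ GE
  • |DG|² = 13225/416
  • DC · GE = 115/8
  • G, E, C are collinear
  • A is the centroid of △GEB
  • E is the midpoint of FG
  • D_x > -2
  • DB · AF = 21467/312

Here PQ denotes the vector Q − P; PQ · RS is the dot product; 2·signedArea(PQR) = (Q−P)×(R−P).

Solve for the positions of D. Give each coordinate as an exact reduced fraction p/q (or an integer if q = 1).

D = (-197/104, -49/104)

1. D_x = -197/104  [DB · AF = 21467/312 ∩ DC · GE = 115/8]
2. D_y = -49/104  [DB · AF = 21467/312 ∩ DC · GE = 115/8]
   → D = (-197/104, -49/104)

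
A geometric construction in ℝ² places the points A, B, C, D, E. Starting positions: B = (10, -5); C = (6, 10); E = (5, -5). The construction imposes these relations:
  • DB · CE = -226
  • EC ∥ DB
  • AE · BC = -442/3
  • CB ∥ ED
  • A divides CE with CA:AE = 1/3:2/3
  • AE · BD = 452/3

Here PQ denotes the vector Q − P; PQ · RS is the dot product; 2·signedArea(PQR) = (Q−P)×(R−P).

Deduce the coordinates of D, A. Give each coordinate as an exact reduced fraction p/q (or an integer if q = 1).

1. D_x = 9  [EC ∥ DB ∩ CB ∥ ED]
2. D_y = -20  [EC ∥ DB ∩ CB ∥ ED]
   → D = (9, -20)
3. A_x = 17/3  [A divides CE with CA:AE = 1/3:2/3]
4. A_y = 5  [A divides CE with CA:AE = 1/3:2/3]
   → A = (17/3, 5)

A = (17/3, 5)
D = (9, -20)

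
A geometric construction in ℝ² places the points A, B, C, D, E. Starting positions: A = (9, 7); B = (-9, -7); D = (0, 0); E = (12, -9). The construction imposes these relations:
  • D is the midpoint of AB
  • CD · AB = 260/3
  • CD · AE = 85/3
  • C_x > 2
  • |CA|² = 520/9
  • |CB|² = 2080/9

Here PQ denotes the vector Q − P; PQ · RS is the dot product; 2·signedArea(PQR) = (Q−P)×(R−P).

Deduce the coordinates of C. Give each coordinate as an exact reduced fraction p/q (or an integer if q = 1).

C = (3, 7/3)

1. C_x = 3  [CD · AB = 260/3 ∩ CD · AE = 85/3]
2. C_y = 7/3  [CD · AB = 260/3 ∩ CD · AE = 85/3]
   → C = (3, 7/3)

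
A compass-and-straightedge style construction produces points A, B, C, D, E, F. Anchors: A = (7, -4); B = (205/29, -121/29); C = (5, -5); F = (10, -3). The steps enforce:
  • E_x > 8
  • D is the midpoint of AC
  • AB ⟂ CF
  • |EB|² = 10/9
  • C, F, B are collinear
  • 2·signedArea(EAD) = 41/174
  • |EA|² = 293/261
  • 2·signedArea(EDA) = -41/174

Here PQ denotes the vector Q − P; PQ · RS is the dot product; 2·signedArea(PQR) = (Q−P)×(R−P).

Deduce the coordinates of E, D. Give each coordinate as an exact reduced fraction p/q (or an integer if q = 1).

D = (6, -9/2)
E = (698/87, -108/29)

1. D_x = 6  [D is the midpoint of AC]
2. D_y = -9/2  [D is the midpoint of AC]
   → D = (6, -9/2)
3. E_x = 698/87  [line 1/2·x + -1·y + -673/87 = 0 ∩ |EB|² = 10/9]
4. E_y = -108/29  [line 1/2·x + -1·y + -673/87 = 0 ∩ |EB|² = 10/9]
   → E = (698/87, -108/29)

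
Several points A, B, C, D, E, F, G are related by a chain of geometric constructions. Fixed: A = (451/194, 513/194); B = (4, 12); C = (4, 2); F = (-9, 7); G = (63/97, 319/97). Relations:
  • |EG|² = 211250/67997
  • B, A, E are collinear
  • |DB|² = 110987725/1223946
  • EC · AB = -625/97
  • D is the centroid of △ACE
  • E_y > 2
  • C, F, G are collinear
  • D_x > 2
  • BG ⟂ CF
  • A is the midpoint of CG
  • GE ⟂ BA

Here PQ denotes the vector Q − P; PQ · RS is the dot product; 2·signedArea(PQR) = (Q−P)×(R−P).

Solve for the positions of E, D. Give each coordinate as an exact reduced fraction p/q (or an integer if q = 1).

D = (394801/135994, 1036589/407982)
E = (162138/67997, 202494/67997)

1. E_x = 162138/67997  [B, A, E are collinear ∩ GE ⟂ BA]
2. E_y = 202494/67997  [B, A, E are collinear ∩ GE ⟂ BA]
   → E = (162138/67997, 202494/67997)
3. D_x = 394801/135994  [D is the centroid of △ACE]
4. D_y = 1036589/407982  [D is the centroid of △ACE]
   → D = (394801/135994, 1036589/407982)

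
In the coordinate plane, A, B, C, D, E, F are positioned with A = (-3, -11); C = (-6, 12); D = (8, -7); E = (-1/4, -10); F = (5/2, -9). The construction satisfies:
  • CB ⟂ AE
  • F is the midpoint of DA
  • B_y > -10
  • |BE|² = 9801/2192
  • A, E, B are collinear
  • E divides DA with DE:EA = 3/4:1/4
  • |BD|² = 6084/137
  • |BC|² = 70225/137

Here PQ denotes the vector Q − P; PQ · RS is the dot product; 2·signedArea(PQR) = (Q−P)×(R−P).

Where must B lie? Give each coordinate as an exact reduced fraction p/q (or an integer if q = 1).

B = (238/137, -1271/137)

1. B_x = 238/137  [A, E, B are collinear ∩ CB ⟂ AE]
2. B_y = -1271/137  [A, E, B are collinear ∩ CB ⟂ AE]
   → B = (238/137, -1271/137)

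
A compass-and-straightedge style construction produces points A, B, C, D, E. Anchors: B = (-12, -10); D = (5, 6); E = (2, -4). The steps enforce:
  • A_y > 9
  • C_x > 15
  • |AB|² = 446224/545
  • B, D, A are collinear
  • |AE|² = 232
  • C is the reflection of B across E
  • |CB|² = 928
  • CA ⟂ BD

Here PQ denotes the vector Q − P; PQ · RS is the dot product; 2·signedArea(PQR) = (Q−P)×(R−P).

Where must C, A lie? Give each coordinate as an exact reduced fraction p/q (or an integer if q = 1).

A = (4816/545, 5238/545)
C = (16, 2)

1. C_x = 16  [C is the reflection of B across E]
2. C_y = 2  [C is the reflection of B across E]
   → C = (16, 2)
3. A_x = 4816/545  [B, D, A are collinear ∩ CA ⟂ BD]
4. A_y = 5238/545  [B, D, A are collinear ∩ CA ⟂ BD]
   → A = (4816/545, 5238/545)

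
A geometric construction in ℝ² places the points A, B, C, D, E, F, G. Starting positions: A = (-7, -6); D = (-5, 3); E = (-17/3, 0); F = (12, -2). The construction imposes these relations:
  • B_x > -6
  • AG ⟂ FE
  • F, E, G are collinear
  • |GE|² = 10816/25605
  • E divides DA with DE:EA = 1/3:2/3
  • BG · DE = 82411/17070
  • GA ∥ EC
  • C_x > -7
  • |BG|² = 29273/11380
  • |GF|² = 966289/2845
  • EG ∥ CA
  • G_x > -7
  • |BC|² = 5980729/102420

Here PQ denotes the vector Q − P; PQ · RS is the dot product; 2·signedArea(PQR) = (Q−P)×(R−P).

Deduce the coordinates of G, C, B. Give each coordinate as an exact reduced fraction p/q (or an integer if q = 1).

B = (-16092/2845, 8743/5690)
C = (-54233/8535, -17278/2845)
G = (-17959/2845, 208/2845)

1. G_x = -17959/2845  [F, E, G are collinear ∩ AG ⟂ FE]
2. G_y = 208/2845  [F, E, G are collinear ∩ AG ⟂ FE]
   → G = (-17959/2845, 208/2845)
3. C_x = -54233/8535  [EG ∥ CA ∩ GA ∥ EC]
4. C_y = -17278/2845  [EG ∥ CA ∩ GA ∥ EC]
   → C = (-54233/8535, -17278/2845)
5. B_x = -16092/2845  [line 2/3·x + 3·y + -4773/5690 = 0 ∩ |BG|² = 29273/11380]
6. B_y = 8743/5690  [line 2/3·x + 3·y + -4773/5690 = 0 ∩ |BG|² = 29273/11380]
   → B = (-16092/2845, 8743/5690)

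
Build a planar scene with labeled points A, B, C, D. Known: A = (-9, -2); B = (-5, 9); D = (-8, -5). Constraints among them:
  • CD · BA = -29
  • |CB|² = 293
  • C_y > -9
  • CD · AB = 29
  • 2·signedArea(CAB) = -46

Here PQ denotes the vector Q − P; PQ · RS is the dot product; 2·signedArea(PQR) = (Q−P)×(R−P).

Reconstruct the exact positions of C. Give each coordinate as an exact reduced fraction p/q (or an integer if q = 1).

1. C_x = -7  [CD · BA = -29 ∩ 2·signedArea(CAB) = -46]
2. C_y = -8  [CD · BA = -29 ∩ 2·signedArea(CAB) = -46]
   → C = (-7, -8)

C = (-7, -8)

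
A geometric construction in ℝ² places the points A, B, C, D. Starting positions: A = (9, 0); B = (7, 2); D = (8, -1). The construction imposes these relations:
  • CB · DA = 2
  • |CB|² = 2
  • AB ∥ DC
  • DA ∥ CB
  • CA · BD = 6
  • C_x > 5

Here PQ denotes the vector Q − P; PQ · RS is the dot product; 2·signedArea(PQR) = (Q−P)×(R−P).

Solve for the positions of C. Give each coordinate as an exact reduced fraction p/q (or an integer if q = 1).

C = (6, 1)

1. C_x = 6  [DA ∥ CB ∩ AB ∥ DC]
2. C_y = 1  [DA ∥ CB ∩ AB ∥ DC]
   → C = (6, 1)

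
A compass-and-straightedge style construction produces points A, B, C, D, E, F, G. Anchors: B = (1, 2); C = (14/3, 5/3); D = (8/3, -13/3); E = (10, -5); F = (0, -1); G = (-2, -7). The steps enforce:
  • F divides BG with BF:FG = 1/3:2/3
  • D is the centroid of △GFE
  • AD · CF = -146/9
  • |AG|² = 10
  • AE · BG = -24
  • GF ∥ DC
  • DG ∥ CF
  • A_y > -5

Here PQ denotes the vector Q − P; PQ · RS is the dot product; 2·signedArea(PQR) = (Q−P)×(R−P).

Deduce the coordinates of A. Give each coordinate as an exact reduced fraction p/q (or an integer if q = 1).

1. A_x = -1  [AE · BG = -24 ∩ AD · CF = -146/9]
2. A_y = -4  [AE · BG = -24 ∩ AD · CF = -146/9]
   → A = (-1, -4)

A = (-1, -4)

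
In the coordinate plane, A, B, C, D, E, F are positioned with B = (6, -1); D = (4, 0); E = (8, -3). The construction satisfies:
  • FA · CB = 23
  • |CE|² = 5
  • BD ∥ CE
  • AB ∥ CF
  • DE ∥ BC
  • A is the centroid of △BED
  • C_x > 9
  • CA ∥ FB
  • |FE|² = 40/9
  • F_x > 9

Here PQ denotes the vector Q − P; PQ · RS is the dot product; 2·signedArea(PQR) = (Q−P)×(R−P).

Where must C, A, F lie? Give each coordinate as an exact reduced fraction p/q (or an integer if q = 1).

1. C_x = 10  [BD ∥ CE ∩ DE ∥ BC]
2. C_y = -4  [BD ∥ CE ∩ DE ∥ BC]
   → C = (10, -4)
3. A_x = 6  [A is the centroid of △BED]
4. A_y = -4/3  [A is the centroid of △BED]
   → A = (6, -4/3)
5. F_x = 10  [CA ∥ FB ∩ AB ∥ CF]
6. F_y = -11/3  [CA ∥ FB ∩ AB ∥ CF]
   → F = (10, -11/3)

A = (6, -4/3)
C = (10, -4)
F = (10, -11/3)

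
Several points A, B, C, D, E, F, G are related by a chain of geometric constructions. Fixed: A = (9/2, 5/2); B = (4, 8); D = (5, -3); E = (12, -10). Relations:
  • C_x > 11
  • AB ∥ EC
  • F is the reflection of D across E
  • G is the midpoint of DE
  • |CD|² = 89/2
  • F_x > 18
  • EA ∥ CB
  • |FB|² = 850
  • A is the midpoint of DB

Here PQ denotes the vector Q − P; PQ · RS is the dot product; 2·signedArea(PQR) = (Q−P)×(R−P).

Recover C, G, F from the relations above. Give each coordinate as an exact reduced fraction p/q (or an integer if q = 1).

1. C_x = 23/2  [EA ∥ CB ∩ AB ∥ EC]
2. C_y = -9/2  [EA ∥ CB ∩ AB ∥ EC]
   → C = (23/2, -9/2)
3. G_x = 17/2  [G is the midpoint of DE]
4. G_y = -13/2  [G is the midpoint of DE]
   → G = (17/2, -13/2)
5. F_x = 19  [F is the reflection of D across E]
6. F_y = -17  [F is the reflection of D across E]
   → F = (19, -17)

C = (23/2, -9/2)
F = (19, -17)
G = (17/2, -13/2)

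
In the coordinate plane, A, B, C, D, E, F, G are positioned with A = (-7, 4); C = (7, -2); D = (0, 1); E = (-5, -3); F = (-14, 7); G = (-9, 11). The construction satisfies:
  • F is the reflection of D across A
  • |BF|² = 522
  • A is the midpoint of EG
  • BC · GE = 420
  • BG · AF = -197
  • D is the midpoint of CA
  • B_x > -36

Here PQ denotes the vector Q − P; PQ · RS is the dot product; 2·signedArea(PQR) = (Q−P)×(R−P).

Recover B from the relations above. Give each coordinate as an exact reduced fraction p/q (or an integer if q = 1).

1. B_x = -35  [BG · AF = -197 ∩ BC · GE = 420]
2. B_y = 16  [BG · AF = -197 ∩ BC · GE = 420]
   → B = (-35, 16)

B = (-35, 16)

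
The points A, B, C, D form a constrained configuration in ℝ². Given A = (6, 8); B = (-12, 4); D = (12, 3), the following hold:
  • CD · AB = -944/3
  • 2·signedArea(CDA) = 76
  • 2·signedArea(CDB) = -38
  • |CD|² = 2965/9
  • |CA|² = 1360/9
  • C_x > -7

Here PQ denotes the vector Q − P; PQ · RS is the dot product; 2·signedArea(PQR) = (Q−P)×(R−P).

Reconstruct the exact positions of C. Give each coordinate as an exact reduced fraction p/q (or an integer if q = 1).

1. C_x = -6  [2·signedArea(CDA) = 76 ∩ CD · AB = -944/3]
2. C_y = 16/3  [2·signedArea(CDA) = 76 ∩ CD · AB = -944/3]
   → C = (-6, 16/3)

C = (-6, 16/3)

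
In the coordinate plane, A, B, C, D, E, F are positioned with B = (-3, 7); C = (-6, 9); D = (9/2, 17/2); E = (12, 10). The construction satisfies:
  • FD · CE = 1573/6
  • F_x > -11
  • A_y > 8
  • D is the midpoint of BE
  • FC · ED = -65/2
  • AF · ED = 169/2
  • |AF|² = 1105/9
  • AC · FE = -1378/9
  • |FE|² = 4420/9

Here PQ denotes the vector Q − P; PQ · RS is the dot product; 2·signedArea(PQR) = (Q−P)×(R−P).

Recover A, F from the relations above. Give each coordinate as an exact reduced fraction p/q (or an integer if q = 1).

1. F_x = -10  [FD · CE = 1573/6 ∩ FC · ED = -65/2]
2. F_y = 22/3  [FD · CE = 1573/6 ∩ FC · ED = -65/2]
   → F = (-10, 22/3)
3. A_x = 1  [AC · FE = -1378/9 ∩ AF · ED = 169/2]
4. A_y = 26/3  [AC · FE = -1378/9 ∩ AF · ED = 169/2]
   → A = (1, 26/3)

A = (1, 26/3)
F = (-10, 22/3)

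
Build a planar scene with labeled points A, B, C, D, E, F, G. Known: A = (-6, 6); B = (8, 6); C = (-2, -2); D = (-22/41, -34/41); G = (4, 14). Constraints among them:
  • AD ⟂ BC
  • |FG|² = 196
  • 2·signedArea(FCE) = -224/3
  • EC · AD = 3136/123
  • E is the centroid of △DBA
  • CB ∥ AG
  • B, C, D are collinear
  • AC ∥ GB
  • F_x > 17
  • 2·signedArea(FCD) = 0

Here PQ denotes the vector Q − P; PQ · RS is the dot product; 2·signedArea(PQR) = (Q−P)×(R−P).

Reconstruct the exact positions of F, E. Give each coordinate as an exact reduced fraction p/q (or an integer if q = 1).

E = (20/41, 458/123)
F = (18, 14)

1. F_x = 18  [line -48/41·x + 60/41·y + 24/41 = 0 ∩ |FG|² = 196]
2. F_y = 14  [line -48/41·x + 60/41·y + 24/41 = 0 ∩ |FG|² = 196]
   → F = (18, 14)
3. E_x = 20/41  [E is the centroid of △DBA]
4. E_y = 458/123  [E is the centroid of △DBA]
   → E = (20/41, 458/123)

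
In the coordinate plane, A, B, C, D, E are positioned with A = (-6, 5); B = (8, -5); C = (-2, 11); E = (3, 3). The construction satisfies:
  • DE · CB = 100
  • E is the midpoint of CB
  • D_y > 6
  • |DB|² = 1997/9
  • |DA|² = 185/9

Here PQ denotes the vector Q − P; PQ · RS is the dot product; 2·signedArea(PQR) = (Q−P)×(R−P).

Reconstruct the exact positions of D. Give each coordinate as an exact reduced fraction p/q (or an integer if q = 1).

D = (-5/3, 19/3)

1. D_x = -5/3  [line -10·x + 16·y + -118 = 0 ∩ |DA|² = 185/9]
2. D_y = 19/3  [line -10·x + 16·y + -118 = 0 ∩ |DA|² = 185/9]
   → D = (-5/3, 19/3)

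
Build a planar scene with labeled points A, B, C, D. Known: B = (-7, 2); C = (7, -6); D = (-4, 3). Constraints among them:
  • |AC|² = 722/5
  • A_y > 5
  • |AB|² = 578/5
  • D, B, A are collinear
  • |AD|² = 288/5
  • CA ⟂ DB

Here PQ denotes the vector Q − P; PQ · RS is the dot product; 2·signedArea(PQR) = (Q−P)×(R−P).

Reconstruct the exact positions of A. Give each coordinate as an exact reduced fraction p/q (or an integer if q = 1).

1. A_x = 16/5  [D, B, A are collinear ∩ CA ⟂ DB]
2. A_y = 27/5  [D, B, A are collinear ∩ CA ⟂ DB]
   → A = (16/5, 27/5)

A = (16/5, 27/5)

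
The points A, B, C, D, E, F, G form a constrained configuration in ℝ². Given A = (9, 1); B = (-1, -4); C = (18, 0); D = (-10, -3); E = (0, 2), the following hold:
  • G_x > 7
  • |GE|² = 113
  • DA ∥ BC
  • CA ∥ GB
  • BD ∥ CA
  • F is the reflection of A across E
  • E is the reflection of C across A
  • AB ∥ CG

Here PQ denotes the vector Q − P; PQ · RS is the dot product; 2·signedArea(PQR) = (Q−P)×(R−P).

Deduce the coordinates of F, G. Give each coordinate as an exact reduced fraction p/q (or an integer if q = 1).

1. F_x = -9  [F is the reflection of A across E]
2. F_y = 3  [F is the reflection of A across E]
   → F = (-9, 3)
3. G_x = 8  [CA ∥ GB ∩ AB ∥ CG]
4. G_y = -5  [CA ∥ GB ∩ AB ∥ CG]
   → G = (8, -5)

F = (-9, 3)
G = (8, -5)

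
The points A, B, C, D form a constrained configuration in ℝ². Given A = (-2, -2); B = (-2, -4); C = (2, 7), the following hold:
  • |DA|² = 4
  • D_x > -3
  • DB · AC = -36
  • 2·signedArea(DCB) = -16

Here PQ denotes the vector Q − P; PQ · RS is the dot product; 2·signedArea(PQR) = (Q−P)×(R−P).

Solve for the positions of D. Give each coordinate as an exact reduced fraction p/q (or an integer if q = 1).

D = (-2, 0)

1. D_x = -2  [2·signedArea(DCB) = -16 ∩ DB · AC = -36]
2. D_y = 0  [2·signedArea(DCB) = -16 ∩ DB · AC = -36]
   → D = (-2, 0)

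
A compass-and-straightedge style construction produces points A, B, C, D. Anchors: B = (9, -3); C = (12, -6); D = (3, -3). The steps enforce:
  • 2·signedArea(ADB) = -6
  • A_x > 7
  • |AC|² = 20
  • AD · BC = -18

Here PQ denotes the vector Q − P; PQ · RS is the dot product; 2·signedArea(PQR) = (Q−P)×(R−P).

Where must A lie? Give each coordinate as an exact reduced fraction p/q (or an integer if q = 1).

1. A_x = 8  [2·signedArea(ADB) = -6 ∩ AD · BC = -18]
2. A_y = -4  [2·signedArea(ADB) = -6 ∩ AD · BC = -18]
   → A = (8, -4)

A = (8, -4)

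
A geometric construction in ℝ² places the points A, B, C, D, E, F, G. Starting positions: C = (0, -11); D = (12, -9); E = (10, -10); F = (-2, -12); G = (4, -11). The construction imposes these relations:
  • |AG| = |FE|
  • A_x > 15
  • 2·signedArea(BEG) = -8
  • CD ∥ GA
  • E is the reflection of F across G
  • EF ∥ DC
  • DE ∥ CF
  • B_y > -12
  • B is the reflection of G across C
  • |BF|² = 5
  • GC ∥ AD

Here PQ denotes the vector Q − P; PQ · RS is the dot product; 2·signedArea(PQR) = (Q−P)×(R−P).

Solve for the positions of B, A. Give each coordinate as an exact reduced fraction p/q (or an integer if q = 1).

A = (16, -9)
B = (-4, -11)

1. B_x = -4  [B is the reflection of G across C]
2. B_y = -11  [B is the reflection of G across C]
   → B = (-4, -11)
3. A_x = 16  [GC ∥ AD ∩ CD ∥ GA]
4. A_y = -9  [GC ∥ AD ∩ CD ∥ GA]
   → A = (16, -9)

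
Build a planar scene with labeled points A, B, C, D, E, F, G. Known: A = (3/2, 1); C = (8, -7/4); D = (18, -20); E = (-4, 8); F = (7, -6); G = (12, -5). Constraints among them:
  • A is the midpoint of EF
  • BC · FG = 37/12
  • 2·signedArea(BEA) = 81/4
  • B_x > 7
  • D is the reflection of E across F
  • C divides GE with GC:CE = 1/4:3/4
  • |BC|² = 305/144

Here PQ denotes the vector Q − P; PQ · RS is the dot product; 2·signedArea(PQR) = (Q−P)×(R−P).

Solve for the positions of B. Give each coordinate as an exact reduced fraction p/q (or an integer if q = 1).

1. B_x = 23/3  [BC · FG = 37/12 ∩ 2·signedArea(BEA) = 81/4]
2. B_y = -19/6  [BC · FG = 37/12 ∩ 2·signedArea(BEA) = 81/4]
   → B = (23/3, -19/6)

B = (23/3, -19/6)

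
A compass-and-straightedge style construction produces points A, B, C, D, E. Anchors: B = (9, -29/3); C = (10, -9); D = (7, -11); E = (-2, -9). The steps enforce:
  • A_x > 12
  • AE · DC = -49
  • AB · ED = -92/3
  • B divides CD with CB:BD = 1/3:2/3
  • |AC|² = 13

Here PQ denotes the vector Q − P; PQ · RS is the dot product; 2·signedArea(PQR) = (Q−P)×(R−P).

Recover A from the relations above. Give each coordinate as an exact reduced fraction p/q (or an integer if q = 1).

A = (13, -7)

1. A_x = 13  [AE · DC = -49 ∩ AB · ED = -92/3]
2. A_y = -7  [AE · DC = -49 ∩ AB · ED = -92/3]
   → A = (13, -7)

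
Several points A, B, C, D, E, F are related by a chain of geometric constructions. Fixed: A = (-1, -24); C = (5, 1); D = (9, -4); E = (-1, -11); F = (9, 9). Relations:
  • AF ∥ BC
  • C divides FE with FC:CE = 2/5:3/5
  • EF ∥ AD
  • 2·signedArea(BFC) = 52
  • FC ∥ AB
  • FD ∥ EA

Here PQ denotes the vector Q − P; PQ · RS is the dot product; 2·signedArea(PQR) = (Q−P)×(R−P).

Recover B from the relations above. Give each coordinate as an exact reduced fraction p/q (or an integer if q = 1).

1. B_x = -5  [AF ∥ BC ∩ FC ∥ AB]
2. B_y = -32  [AF ∥ BC ∩ FC ∥ AB]
   → B = (-5, -32)

B = (-5, -32)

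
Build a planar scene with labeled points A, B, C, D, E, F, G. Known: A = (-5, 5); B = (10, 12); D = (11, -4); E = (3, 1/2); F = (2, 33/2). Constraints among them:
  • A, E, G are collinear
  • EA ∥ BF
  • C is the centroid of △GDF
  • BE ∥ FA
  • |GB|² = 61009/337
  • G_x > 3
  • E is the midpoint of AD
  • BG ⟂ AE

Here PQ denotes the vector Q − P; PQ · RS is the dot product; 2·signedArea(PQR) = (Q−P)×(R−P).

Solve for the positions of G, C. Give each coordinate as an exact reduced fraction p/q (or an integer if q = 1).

C = (5528/1011, 8609/2022)
G = (1147/337, 92/337)

1. G_x = 1147/337  [A, E, G are collinear ∩ BG ⟂ AE]
2. G_y = 92/337  [A, E, G are collinear ∩ BG ⟂ AE]
   → G = (1147/337, 92/337)
3. C_x = 5528/1011  [C is the centroid of △GDF]
4. C_y = 8609/2022  [C is the centroid of △GDF]
   → C = (5528/1011, 8609/2022)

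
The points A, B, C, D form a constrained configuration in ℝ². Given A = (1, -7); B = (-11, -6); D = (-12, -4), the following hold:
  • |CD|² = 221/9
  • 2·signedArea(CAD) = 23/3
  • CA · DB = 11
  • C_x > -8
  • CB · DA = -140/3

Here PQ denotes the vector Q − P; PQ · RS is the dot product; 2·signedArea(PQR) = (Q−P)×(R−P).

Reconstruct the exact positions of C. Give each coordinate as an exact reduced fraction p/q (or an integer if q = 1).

1. C_x = -22/3  [2·signedArea(CAD) = 23/3 ∩ CA · DB = 11]
2. C_y = -17/3  [2·signedArea(CAD) = 23/3 ∩ CA · DB = 11]
   → C = (-22/3, -17/3)

C = (-22/3, -17/3)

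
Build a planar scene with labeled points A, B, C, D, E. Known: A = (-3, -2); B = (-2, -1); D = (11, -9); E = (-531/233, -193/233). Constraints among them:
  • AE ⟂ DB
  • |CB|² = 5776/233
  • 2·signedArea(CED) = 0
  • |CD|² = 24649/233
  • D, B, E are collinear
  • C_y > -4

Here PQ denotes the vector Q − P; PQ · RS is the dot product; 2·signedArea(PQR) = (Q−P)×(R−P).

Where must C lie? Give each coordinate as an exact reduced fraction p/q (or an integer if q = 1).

C = (522/233, -841/233)

1. C_x = 522/233  [line 1904/233·x + 3094/233·y + 6902/233 = 0 ∩ |CD|² = 24649/233]
2. C_y = -841/233  [line 1904/233·x + 3094/233·y + 6902/233 = 0 ∩ |CD|² = 24649/233]
   → C = (522/233, -841/233)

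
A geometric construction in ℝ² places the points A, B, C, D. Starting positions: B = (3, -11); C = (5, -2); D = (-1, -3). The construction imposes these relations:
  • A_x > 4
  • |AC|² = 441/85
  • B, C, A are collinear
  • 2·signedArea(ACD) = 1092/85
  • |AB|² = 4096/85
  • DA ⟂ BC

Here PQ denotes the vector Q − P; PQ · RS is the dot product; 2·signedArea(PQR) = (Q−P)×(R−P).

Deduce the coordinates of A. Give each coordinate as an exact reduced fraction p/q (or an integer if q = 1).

A = (383/85, -359/85)

1. A_x = 383/85  [B, C, A are collinear ∩ DA ⟂ BC]
2. A_y = -359/85  [B, C, A are collinear ∩ DA ⟂ BC]
   → A = (383/85, -359/85)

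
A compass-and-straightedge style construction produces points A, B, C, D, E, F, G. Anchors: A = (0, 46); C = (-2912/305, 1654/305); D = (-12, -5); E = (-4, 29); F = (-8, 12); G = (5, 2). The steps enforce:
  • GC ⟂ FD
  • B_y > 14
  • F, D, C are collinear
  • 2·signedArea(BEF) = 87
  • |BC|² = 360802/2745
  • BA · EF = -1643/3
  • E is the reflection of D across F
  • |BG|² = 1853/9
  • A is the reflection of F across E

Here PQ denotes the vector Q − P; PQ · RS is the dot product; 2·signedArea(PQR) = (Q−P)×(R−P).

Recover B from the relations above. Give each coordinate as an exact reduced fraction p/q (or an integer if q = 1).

B = (-7/3, 43/3)

1. B_x = -7/3  [2·signedArea(BEF) = 87 ∩ BA · EF = -1643/3]
2. B_y = 43/3  [2·signedArea(BEF) = 87 ∩ BA · EF = -1643/3]
   → B = (-7/3, 43/3)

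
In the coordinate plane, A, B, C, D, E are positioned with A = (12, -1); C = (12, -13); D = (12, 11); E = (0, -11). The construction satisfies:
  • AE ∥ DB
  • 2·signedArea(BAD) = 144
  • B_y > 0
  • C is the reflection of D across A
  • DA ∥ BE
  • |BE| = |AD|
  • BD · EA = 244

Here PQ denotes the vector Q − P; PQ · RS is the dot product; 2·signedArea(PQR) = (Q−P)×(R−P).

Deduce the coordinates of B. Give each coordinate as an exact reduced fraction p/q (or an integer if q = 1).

1. B_x = 0  [DA ∥ BE ∩ AE ∥ DB]
2. B_y = 1  [DA ∥ BE ∩ AE ∥ DB]
   → B = (0, 1)

B = (0, 1)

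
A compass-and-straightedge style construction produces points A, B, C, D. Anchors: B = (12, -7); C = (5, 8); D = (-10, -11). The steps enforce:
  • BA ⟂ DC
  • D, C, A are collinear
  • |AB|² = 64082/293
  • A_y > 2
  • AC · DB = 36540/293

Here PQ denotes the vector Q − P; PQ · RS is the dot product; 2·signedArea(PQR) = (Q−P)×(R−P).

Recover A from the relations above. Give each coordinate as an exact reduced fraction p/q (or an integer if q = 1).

A = (115/293, 634/293)

1. A_x = 115/293  [D, C, A are collinear ∩ BA ⟂ DC]
2. A_y = 634/293  [D, C, A are collinear ∩ BA ⟂ DC]
   → A = (115/293, 634/293)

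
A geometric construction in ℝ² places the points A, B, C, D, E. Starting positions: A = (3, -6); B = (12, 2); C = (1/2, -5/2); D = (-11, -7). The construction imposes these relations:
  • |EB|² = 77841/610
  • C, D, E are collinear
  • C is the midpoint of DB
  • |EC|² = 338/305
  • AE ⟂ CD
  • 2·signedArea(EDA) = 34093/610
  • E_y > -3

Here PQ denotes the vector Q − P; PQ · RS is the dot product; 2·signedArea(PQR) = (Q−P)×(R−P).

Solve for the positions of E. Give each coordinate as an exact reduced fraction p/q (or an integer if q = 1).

1. E_x = 903/610  [C, D, E are collinear ∩ AE ⟂ CD]
2. E_y = -1291/610  [C, D, E are collinear ∩ AE ⟂ CD]
   → E = (903/610, -1291/610)

E = (903/610, -1291/610)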